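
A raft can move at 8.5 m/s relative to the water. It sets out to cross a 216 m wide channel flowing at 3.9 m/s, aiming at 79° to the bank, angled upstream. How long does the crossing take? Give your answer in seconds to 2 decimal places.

The component of the raft's velocity perpendicular to the bank is 8.5 × sin 79° = 8.344 m/s.
The current is parallel to the bank, so it does not affect the crossing time.
Time = 216 / 8.344 = 25.887 s.

25.89 s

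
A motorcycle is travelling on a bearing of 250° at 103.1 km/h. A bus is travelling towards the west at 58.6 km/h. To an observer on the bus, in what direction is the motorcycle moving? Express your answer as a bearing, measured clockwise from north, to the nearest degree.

Taking east as x and north as y: motorcycle velocity = (-96.882, -35.262) km/h; bus velocity = (-58.600, 0.000) km/h.
Velocity of motorcycle relative to bus = (-96.882, -35.262) − (-58.600, 0.000) = (-38.282, -35.262) km/h.
Bearing = atan2(-38.28, -35.26) = 227.35° clockwise from north.

227°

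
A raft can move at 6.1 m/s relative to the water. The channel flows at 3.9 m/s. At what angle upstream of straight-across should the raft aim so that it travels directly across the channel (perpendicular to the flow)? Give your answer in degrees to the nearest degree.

To cancel the current, the upstream component of the raft's velocity must equal the flow: 6.1 sin θ = 3.9.
sin θ = 3.9 / 6.1 = 0.6393.
θ = arcsin(0.6393) = 39.743°.

40°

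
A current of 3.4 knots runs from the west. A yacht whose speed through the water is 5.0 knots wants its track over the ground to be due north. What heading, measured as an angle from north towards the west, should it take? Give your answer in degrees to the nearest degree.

43°

The current pushes perpendicular to the desired track; the heading must have a component into the current equal to 3.4 knots: 5.0 sin θ = 3.4.
sin θ = 0.6800, so θ = 42.844°.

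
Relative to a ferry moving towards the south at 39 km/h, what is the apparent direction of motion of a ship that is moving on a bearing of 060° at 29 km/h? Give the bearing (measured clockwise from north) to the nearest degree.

Taking east as x and north as y: ship velocity = (25.115, 14.500) km/h; ferry velocity = (0.000, -39.000) km/h.
Velocity of ship relative to ferry = (25.115, 14.500) − (0.000, -39.000) = (25.115, 53.500) km/h.
Bearing = atan2(25.11, 53.50) = 25.15° clockwise from north.

025°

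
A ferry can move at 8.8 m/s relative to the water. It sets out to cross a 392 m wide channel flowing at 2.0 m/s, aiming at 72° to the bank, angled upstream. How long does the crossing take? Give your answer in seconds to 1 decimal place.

46.8 s

The component of the ferry's velocity perpendicular to the bank is 8.8 × sin 72° = 8.369 m/s.
The flow acts along the bank and has no component across it.
Time = 392 / 8.369 = 46.838 s.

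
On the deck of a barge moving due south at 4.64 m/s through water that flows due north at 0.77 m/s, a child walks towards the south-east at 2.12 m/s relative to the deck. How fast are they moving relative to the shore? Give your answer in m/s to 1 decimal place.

In east/north components (m/s): child relative to barge = (1.499, -1.499); barge relative to water = (0.000, -4.640); water relative to ground = (0.000, 0.770).
Sum = (1.499, -5.369) m/s.
Speed = |(1.499, -5.369)| = 5.574 m/s.

5.6 m/s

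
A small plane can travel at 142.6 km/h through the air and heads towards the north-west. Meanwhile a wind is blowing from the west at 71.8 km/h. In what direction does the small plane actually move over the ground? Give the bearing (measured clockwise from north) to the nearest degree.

Taking east as x and north as y: velocity relative to the air = (-100.833, 100.833) km/h; the air relative to ground = (71.800, 0.000) km/h.
Velocity relative to ground = (-100.833, 100.833) + (71.800, 0.000) = (-29.033, 100.833) km/h.
Bearing = atan2(-29.03, 100.83) = 343.94° clockwise from north.

344°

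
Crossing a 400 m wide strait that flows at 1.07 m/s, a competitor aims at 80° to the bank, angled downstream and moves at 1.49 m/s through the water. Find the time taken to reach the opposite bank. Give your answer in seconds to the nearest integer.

273 s

The component of the competitor's velocity perpendicular to the bank is 1.49 × sin 80° = 1.467 m/s.
Only the cross-stream component determines the crossing time; the current contributes nothing perpendicular to the bank.
Time = 400 / 1.467 = 272.598 s.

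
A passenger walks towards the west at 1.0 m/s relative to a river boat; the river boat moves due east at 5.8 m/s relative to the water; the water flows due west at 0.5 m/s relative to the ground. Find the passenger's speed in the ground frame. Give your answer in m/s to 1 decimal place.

In east/north components (m/s): passenger relative to river boat = (-1.000, 0.000); river boat relative to water = (5.800, 0.000); water relative to ground = (-0.500, 0.000).
Sum = (4.300, 0.000) m/s.
Speed = |(4.300, 0.000)| = 4.300 m/s.

4.3 m/s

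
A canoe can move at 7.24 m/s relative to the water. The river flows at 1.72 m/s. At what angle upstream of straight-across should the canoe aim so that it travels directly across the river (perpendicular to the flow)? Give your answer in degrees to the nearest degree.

14°

To cancel the current, the upstream component of the canoe's velocity must equal the flow: 7.24 sin θ = 1.72.
sin θ = 1.72 / 7.24 = 0.2376.
θ = arcsin(0.2376) = 13.743°.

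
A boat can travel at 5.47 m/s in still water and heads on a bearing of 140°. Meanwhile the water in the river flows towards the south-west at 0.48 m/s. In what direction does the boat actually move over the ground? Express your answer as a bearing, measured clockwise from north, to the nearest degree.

Taking east as x and north as y: velocity relative to the water = (3.516, -4.190) m/s; the water relative to ground = (-0.339, -0.339) m/s.
Velocity relative to ground = (3.516, -4.190) + (-0.339, -0.339) = (3.177, -4.530) m/s.
Bearing = atan2(3.18, -4.53) = 144.96° clockwise from north.

145°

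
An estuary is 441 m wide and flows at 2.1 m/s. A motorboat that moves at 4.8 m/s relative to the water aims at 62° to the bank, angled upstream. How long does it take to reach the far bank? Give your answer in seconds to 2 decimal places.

The component of the motorboat's velocity perpendicular to the bank is 4.8 × sin 62° = 4.238 m/s.
The current is parallel to the bank, so it does not affect the crossing time.
Time = 441 / 4.238 = 104.055 s.

104.05 s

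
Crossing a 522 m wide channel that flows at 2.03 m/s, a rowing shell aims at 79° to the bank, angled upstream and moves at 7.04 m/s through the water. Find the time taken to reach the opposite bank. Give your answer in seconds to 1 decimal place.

The component of the rowing shell's velocity perpendicular to the bank is 7.04 × sin 79° = 6.911 m/s.
The flow acts along the bank and has no component across it.
Time = 522 / 6.911 = 75.536 s.

75.5 s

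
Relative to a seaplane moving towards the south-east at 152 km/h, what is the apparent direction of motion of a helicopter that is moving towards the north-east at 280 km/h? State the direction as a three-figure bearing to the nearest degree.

017°

Taking east as x and north as y: helicopter velocity = (197.990, 197.990) km/h; seaplane velocity = (107.480, -107.480) km/h.
Velocity of helicopter relative to seaplane = (197.990, 197.990) − (107.480, -107.480) = (90.510, 305.470) km/h.
Bearing = atan2(90.51, 305.47) = 16.50° clockwise from north.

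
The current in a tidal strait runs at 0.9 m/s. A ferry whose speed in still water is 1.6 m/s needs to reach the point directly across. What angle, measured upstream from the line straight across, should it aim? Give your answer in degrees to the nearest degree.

34°

To cancel the current, the upstream component of the ferry's velocity must equal the flow: 1.6 sin θ = 0.9.
sin θ = 0.9 / 1.6 = 0.5625.
θ = arcsin(0.5625) = 34.229°.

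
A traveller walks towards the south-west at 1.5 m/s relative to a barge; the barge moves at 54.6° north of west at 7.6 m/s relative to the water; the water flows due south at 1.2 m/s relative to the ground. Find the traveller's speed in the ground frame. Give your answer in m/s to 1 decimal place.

6.7 m/s

In east/north components (m/s): traveller relative to barge = (-1.061, -1.061); barge relative to water = (-4.403, 6.195); water relative to ground = (0.000, -1.200).
Sum = (-5.463, 3.934) m/s.
Speed = |(-5.463, 3.934)| = 6.732 m/s.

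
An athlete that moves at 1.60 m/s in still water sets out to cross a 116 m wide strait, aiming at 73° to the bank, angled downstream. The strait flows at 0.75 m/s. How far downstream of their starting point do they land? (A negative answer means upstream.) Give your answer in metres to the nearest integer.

92 m

Perpendicular speed = 1.530 m/s; crossing time = 116 / 1.530 = 75.813 s.
Net downstream speed = 1.218 m/s.
Drift = 1.218 × 75.813 = 92.324 m (downstream).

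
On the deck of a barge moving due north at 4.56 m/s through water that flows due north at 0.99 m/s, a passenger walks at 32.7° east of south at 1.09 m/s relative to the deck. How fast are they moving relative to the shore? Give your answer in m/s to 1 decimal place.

4.7 m/s

In east/north components (m/s): passenger relative to barge = (0.589, -0.917); barge relative to water = (0.000, 4.560); water relative to ground = (0.000, 0.990).
Sum = (0.589, 4.633) m/s.
Speed = |(0.589, 4.633)| = 4.670 m/s.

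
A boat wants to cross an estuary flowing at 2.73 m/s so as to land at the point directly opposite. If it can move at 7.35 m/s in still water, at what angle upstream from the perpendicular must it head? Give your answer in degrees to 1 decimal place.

21.8°

To cancel the current, the upstream component of the boat's velocity must equal the flow: 7.35 sin θ = 2.73.
sin θ = 2.73 / 7.35 = 0.3714.
θ = arcsin(0.3714) = 21.804°.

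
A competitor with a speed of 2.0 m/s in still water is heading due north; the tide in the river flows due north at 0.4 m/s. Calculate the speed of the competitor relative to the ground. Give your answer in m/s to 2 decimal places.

Taking east as x and north as y: velocity relative to the water = (0.000, 2.000) m/s; the water relative to ground = (0.000, 0.400) m/s.
Velocity relative to ground = (0.000, 2.000) + (0.000, 0.400) = (0.000, 2.400) m/s.
Speed = |(0.000, 2.400)| = 2.400 m/s.

2.40 m/s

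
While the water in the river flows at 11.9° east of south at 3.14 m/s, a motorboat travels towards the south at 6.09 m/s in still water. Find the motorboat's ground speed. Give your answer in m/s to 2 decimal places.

9.19 m/s

Taking east as x and north as y: velocity relative to the water = (0.000, -6.090) m/s; the water relative to ground = (0.647, -3.073) m/s.
Velocity relative to ground = (0.000, -6.090) + (0.647, -3.073) = (0.647, -9.163) m/s.
Speed = |(0.647, -9.163)| = 9.185 m/s.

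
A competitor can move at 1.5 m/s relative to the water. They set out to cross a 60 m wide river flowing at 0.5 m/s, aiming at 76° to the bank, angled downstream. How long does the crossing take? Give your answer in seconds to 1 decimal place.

The component of the competitor's velocity perpendicular to the bank is 1.5 × sin 76° = 1.455 m/s.
Only the cross-stream component determines the crossing time; the current contributes nothing perpendicular to the bank.
Time = 60 / 1.455 = 41.225 s.

41.2 s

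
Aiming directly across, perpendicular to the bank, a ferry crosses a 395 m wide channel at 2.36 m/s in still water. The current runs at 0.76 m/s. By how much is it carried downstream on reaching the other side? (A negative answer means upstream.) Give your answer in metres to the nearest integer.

127 m

Perpendicular speed = 2.360 m/s; crossing time = 395 / 2.360 = 167.373 s.
Net downstream speed = 0.760 m/s.
Drift = 0.760 × 167.373 = 127.203 m (downstream).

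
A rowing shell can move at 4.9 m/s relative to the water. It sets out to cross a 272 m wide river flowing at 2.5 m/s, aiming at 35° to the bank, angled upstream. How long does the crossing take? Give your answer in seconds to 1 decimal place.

96.8 s

The component of the rowing shell's velocity perpendicular to the bank is 4.9 × sin 35° = 2.811 m/s.
Only the cross-stream component determines the crossing time; the current contributes nothing perpendicular to the bank.
Time = 272 / 2.811 = 96.779 s.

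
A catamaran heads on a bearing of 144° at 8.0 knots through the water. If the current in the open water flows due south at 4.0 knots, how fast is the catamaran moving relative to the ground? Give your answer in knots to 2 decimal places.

Taking east as x and north as y: velocity relative to the water = (4.702, -6.472) knots; the water relative to ground = (0.000, -4.000) knots.
Velocity relative to ground = (4.702, -6.472) + (0.000, -4.000) = (4.702, -10.472) knots.
Speed = |(4.702, -10.472)| = 11.479 knots.

11.48 knots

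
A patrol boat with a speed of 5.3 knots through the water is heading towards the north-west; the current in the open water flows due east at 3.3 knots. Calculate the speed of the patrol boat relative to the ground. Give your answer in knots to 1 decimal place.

3.8 knots

Taking east as x and north as y: velocity relative to the water = (-3.748, 3.748) knots; the water relative to ground = (3.300, 0.000) knots.
Velocity relative to ground = (-3.748, 3.748) + (3.300, 0.000) = (-0.448, 3.748) knots.
Speed = |(-0.448, 3.748)| = 3.774 knots.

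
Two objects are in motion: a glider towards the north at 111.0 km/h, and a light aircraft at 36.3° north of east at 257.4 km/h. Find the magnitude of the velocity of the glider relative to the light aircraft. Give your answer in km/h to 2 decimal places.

Taking east as x and north as y: glider velocity = (0.000, 111.000) km/h; light aircraft velocity = (207.446, 152.384) km/h.
Velocity of glider relative to light aircraft = (0.000, 111.000) − (207.446, 152.384) = (-207.446, -41.384) km/h.
Magnitude = |(-207.446, -41.384)| = 211.534 km/h.

211.53 km/h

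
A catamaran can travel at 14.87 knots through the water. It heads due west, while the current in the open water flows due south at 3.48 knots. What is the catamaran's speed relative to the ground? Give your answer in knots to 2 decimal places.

Taking east as x and north as y: velocity relative to the water = (-14.870, 0.000) knots; the water relative to ground = (0.000, -3.480) knots.
Velocity relative to ground = (-14.870, 0.000) + (0.000, -3.480) = (-14.870, -3.480) knots.
Speed = |(-14.870, -3.480)| = 15.272 knots.

15.27 knots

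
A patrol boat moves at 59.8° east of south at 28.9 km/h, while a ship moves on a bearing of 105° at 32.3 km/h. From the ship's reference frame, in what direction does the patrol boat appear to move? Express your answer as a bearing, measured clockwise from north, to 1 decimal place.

225.2°

Taking east as x and north as y: patrol boat velocity = (24.978, -14.537) km/h; ship velocity = (31.199, -8.360) km/h.
Velocity of patrol boat relative to ship = (24.978, -14.537) − (31.199, -8.360) = (-6.222, -6.177) km/h.
Bearing = atan2(-6.22, -6.18) = 225.21° clockwise from north.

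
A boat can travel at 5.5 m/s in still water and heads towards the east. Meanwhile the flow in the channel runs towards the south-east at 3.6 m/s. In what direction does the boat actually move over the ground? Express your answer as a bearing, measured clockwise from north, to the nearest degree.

108°

Taking east as x and north as y: velocity relative to the water = (5.500, 0.000) m/s; the water relative to ground = (2.546, -2.546) m/s.
Velocity relative to ground = (5.500, 0.000) + (2.546, -2.546) = (8.046, -2.546) m/s.
Bearing = atan2(8.05, -2.55) = 107.56° clockwise from north.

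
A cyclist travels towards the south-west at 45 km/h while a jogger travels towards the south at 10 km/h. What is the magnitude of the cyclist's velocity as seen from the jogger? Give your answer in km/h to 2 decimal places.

Taking east as x and north as y: cyclist velocity = (-31.820, -31.820) km/h; jogger velocity = (0.000, -10.000) km/h.
Velocity of cyclist relative to jogger = (-31.820, -31.820) − (0.000, -10.000) = (-31.820, -21.820) km/h.
Magnitude = |(-31.820, -21.820)| = 38.582 km/h.

38.58 km/h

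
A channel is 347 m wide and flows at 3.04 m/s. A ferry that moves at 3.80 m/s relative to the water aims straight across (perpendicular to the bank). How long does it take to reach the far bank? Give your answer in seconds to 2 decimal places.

The component of the ferry's velocity perpendicular to the bank is 3.80 m/s.
The flow acts along the bank and has no component across it.
Time = 347 / 3.800 = 91.316 s.

91.32 s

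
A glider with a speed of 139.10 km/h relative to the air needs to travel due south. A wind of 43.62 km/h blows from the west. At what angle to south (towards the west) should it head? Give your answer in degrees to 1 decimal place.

The wind pushes perpendicular to the desired track; the heading must have a component into the wind equal to 43.62 km/h: 139.10 sin θ = 43.62.
sin θ = 0.3136, so θ = 18.276°.

18.3°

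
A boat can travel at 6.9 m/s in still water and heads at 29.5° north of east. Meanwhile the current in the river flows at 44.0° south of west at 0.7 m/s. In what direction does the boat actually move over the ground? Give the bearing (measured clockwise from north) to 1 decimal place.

Taking east as x and north as y: velocity relative to the water = (6.005, 3.398) m/s; the water relative to ground = (-0.504, -0.486) m/s.
Velocity relative to ground = (6.005, 3.398) + (-0.504, -0.486) = (5.502, 2.911) m/s.
Bearing = atan2(5.50, 2.91) = 62.11° clockwise from north.

062.1°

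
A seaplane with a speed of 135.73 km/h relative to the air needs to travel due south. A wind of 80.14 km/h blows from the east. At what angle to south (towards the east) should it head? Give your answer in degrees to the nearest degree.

The wind pushes perpendicular to the desired track; the heading must have a component into the wind equal to 80.14 km/h: 135.73 sin θ = 80.14.
sin θ = 0.5904, so θ = 36.188°.

36°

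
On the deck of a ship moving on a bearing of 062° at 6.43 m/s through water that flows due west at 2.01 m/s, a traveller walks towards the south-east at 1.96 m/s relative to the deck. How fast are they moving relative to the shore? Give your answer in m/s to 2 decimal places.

In east/north components (m/s): traveller relative to ship = (1.386, -1.386); ship relative to water = (5.677, 3.019); water relative to ground = (-2.010, 0.000).
Sum = (5.053, 1.633) m/s.
Speed = |(5.053, 1.633)| = 5.311 m/s.

5.31 m/s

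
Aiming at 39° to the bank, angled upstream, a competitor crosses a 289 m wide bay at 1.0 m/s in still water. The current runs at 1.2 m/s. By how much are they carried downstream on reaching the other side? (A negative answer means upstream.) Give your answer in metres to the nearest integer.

194 m

Perpendicular speed = 0.629 m/s; crossing time = 289 / 0.629 = 459.226 s.
Net downstream speed = 0.423 m/s.
Drift = 0.423 × 459.226 = 194.185 m (downstream).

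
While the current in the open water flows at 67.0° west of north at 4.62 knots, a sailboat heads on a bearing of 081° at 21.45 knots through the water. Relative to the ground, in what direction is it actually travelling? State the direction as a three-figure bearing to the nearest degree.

Taking east as x and north as y: velocity relative to the water = (21.186, 3.356) knots; the water relative to ground = (-4.253, 1.805) knots.
Velocity relative to ground = (21.186, 3.356) + (-4.253, 1.805) = (16.933, 5.161) knots.
Bearing = atan2(16.93, 5.16) = 73.05° clockwise from north.

073°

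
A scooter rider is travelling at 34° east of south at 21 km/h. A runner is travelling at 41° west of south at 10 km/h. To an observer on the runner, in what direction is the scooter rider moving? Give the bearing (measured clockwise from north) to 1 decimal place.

118.3°

Taking east as x and north as y: scooter rider velocity = (11.743, -17.410) km/h; runner velocity = (-6.561, -7.547) km/h.
Velocity of scooter rider relative to runner = (11.743, -17.410) − (-6.561, -7.547) = (18.304, -9.863) km/h.
Bearing = atan2(18.30, -9.86) = 118.32° clockwise from north.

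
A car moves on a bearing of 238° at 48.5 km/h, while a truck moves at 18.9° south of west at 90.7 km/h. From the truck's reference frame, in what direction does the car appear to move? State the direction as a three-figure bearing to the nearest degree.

Taking east as x and north as y: car velocity = (-41.130, -25.701) km/h; truck velocity = (-85.810, -29.379) km/h.
Velocity of car relative to truck = (-41.130, -25.701) − (-85.810, -29.379) = (44.680, 3.678) km/h.
Bearing = atan2(44.68, 3.68) = 85.29° clockwise from north.

085°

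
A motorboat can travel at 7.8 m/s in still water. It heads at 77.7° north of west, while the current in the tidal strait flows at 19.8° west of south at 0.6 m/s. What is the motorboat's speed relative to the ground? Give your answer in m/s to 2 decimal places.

7.30 m/s

Taking east as x and north as y: velocity relative to the water = (-1.662, 7.621) m/s; the water relative to ground = (-0.203, -0.565) m/s.
Velocity relative to ground = (-1.662, 7.621) + (-0.203, -0.565) = (-1.865, 7.056) m/s.
Speed = |(-1.865, 7.056)| = 7.299 m/s.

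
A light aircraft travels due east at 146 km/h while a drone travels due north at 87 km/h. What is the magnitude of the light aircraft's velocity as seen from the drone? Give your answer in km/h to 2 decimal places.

Taking east as x and north as y: light aircraft velocity = (146.000, 0.000) km/h; drone velocity = (0.000, 87.000) km/h.
Velocity of light aircraft relative to drone = (146.000, 0.000) − (0.000, 87.000) = (146.000, -87.000) km/h.
Magnitude = |(146.000, -87.000)| = 169.956 km/h.

169.96 km/h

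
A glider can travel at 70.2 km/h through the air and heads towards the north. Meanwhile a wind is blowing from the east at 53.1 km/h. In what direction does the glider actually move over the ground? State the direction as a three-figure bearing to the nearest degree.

Taking east as x and north as y: velocity relative to the air = (0.000, 70.200) km/h; the air relative to ground = (-53.100, 0.000) km/h.
Velocity relative to ground = (0.000, 70.200) + (-53.100, 0.000) = (-53.100, 70.200) km/h.
Bearing = atan2(-53.10, 70.20) = 322.90° clockwise from north.

323°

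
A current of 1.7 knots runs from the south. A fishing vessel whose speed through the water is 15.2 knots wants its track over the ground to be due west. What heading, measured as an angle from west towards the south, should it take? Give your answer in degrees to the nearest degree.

6°

The current pushes perpendicular to the desired track; the heading must have a component into the current equal to 1.7 knots: 15.2 sin θ = 1.7.
sin θ = 0.1118, so θ = 6.422°.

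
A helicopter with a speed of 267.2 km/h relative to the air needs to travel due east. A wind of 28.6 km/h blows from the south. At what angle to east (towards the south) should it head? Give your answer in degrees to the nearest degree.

The wind pushes perpendicular to the desired track; the heading must have a component into the wind equal to 28.6 km/h: 267.2 sin θ = 28.6.
sin θ = 0.1070, so θ = 6.144°.

6°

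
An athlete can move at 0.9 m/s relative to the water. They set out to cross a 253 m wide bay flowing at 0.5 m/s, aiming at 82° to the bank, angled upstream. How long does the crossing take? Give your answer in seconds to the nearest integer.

284 s

The component of the athlete's velocity perpendicular to the bank is 0.9 × sin 82° = 0.891 m/s.
The flow acts along the bank and has no component across it.
Time = 253 / 0.891 = 283.874 s.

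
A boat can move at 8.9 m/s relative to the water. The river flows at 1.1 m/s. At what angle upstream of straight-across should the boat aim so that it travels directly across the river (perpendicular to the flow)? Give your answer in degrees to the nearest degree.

To cancel the current, the upstream component of the boat's velocity must equal the flow: 8.9 sin θ = 1.1.
sin θ = 1.1 / 8.9 = 0.1236.
θ = arcsin(0.1236) = 7.100°.

7°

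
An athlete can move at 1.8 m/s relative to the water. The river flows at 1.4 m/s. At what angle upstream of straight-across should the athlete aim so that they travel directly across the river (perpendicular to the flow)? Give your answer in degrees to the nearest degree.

51°

To cancel the current, the upstream component of the athlete's velocity must equal the flow: 1.8 sin θ = 1.4.
sin θ = 1.4 / 1.8 = 0.7778.
θ = arcsin(0.7778) = 51.058°.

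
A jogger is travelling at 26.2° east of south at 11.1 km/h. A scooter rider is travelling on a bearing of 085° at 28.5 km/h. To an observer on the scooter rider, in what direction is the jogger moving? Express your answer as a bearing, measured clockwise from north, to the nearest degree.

242°

Taking east as x and north as y: jogger velocity = (4.901, -9.960) km/h; scooter rider velocity = (28.392, 2.484) km/h.
Velocity of jogger relative to scooter rider = (4.901, -9.960) − (28.392, 2.484) = (-23.491, -12.444) km/h.
Bearing = atan2(-23.49, -12.44) = 242.09° clockwise from north.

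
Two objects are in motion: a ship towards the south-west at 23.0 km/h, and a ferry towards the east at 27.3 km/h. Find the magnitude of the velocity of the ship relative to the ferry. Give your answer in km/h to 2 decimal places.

Taking east as x and north as y: ship velocity = (-16.263, -16.263) km/h; ferry velocity = (27.300, 0.000) km/h.
Velocity of ship relative to ferry = (-16.263, -16.263) − (27.300, 0.000) = (-43.563, -16.263) km/h.
Magnitude = |(-43.563, -16.263)| = 46.500 km/h.

46.50 km/h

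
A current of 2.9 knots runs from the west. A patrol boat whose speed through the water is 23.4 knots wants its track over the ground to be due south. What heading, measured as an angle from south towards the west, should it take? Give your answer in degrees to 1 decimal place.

7.1°

The current pushes perpendicular to the desired track; the heading must have a component into the current equal to 2.9 knots: 23.4 sin θ = 2.9.
sin θ = 0.1239, so θ = 7.119°.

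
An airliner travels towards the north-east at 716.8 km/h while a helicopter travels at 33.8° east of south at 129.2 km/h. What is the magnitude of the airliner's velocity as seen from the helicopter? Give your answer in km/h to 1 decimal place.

Taking east as x and north as y: airliner velocity = (506.854, 506.854) km/h; helicopter velocity = (71.873, -107.363) km/h.
Velocity of airliner relative to helicopter = (506.854, 506.854) − (71.873, -107.363) = (434.981, 614.217) km/h.
Magnitude = |(434.981, 614.217)| = 752.643 km/h.

752.6 km/h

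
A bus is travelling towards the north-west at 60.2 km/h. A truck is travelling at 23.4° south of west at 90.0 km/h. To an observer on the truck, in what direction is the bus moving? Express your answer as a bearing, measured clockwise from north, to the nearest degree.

Taking east as x and north as y: bus velocity = (-42.568, 42.568) km/h; truck velocity = (-82.598, -35.743) km/h.
Velocity of bus relative to truck = (-42.568, 42.568) − (-82.598, -35.743) = (40.030, 78.311) km/h.
Bearing = atan2(40.03, 78.31) = 27.07° clockwise from north.

027°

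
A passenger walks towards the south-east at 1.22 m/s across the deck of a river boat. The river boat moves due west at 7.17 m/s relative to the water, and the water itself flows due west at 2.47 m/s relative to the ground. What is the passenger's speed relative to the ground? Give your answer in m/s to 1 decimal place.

8.8 m/s

In east/north components (m/s): passenger relative to river boat = (0.863, -0.863); river boat relative to water = (-7.170, 0.000); water relative to ground = (-2.470, 0.000).
Sum = (-8.777, -0.863) m/s.
Speed = |(-8.777, -0.863)| = 8.820 m/s.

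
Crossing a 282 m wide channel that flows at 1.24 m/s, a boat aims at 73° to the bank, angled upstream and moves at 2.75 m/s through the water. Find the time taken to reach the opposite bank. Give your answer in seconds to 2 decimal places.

The component of the boat's velocity perpendicular to the bank is 2.75 × sin 73° = 2.630 m/s.
Only the cross-stream component determines the crossing time; the current contributes nothing perpendicular to the bank.
Time = 282 / 2.630 = 107.231 s.

107.23 s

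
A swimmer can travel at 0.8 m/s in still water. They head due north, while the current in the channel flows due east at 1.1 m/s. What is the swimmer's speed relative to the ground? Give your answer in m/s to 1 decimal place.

1.4 m/s

Taking east as x and north as y: velocity relative to the water = (0.000, 0.800) m/s; the water relative to ground = (1.100, 0.000) m/s.
Velocity relative to ground = (0.000, 0.800) + (1.100, 0.000) = (1.100, 0.800) m/s.
Speed = |(1.100, 0.800)| = 1.360 m/s.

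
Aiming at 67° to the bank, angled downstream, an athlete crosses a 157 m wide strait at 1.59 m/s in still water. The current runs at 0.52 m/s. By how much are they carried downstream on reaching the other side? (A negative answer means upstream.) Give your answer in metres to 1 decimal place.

122.4 m

Perpendicular speed = 1.464 m/s; crossing time = 157 / 1.464 = 107.270 s.
Net downstream speed = 1.141 m/s.
Drift = 1.141 × 107.270 = 122.423 m (downstream).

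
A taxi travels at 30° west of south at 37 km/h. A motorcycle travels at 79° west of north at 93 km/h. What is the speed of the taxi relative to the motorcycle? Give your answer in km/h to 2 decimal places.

Taking east as x and north as y: taxi velocity = (-18.500, -32.043) km/h; motorcycle velocity = (-91.291, 17.745) km/h.
Velocity of taxi relative to motorcycle = (-18.500, -32.043) − (-91.291, 17.745) = (72.791, -49.788) km/h.
Magnitude = |(72.791, -49.788)| = 88.190 km/h.

88.19 km/h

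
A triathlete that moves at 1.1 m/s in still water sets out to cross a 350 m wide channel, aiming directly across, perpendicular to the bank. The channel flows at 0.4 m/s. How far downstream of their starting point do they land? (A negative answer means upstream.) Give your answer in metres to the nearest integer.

Perpendicular speed = 1.100 m/s; crossing time = 350 / 1.100 = 318.182 s.
Net downstream speed = 0.400 m/s.
Drift = 0.400 × 318.182 = 127.273 m (downstream).

127 m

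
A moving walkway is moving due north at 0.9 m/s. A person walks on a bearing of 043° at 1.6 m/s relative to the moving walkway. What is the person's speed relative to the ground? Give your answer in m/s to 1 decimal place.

Taking east as x and north as y: moving walkway velocity = (0.000, 0.900) m/s; person velocity relative to moving walkway = (1.091, 1.170) m/s.
Velocity relative to ground = (0.000, 0.900) + (1.091, 1.170) = (1.091, 2.070) m/s.
Speed = |(1.091, 2.070)| = 2.340 m/s.

2.3 m/s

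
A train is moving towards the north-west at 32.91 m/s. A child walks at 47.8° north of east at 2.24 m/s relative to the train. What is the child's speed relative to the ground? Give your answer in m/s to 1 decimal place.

33.1 m/s

Taking east as x and north as y: train velocity = (-23.271, 23.271) m/s; child velocity relative to train = (1.505, 1.659) m/s.
Velocity relative to ground = (-23.271, 23.271) + (1.505, 1.659) = (-21.766, 24.930) m/s.
Speed = |(-21.766, 24.930)| = 33.095 m/s.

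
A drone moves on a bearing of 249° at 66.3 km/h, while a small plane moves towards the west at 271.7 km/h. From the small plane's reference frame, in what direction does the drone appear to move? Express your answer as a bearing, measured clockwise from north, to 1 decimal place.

096.5°

Taking east as x and north as y: drone velocity = (-61.896, -23.760) km/h; small plane velocity = (-271.700, 0.000) km/h.
Velocity of drone relative to small plane = (-61.896, -23.760) − (-271.700, 0.000) = (209.804, -23.760) km/h.
Bearing = atan2(209.80, -23.76) = 96.46° clockwise from north.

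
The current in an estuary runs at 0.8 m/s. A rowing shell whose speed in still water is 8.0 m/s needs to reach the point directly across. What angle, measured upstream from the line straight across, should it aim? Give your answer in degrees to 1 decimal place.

5.7°

To cancel the current, the upstream component of the rowing shell's velocity must equal the flow: 8.0 sin θ = 0.8.
sin θ = 0.8 / 8.0 = 0.1000.
θ = arcsin(0.1000) = 5.739°.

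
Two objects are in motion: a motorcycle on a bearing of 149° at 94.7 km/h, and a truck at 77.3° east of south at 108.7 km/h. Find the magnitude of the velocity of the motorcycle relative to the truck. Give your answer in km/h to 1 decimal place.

Taking east as x and north as y: motorcycle velocity = (48.774, -81.174) km/h; truck velocity = (106.041, -23.897) km/h.
Velocity of motorcycle relative to truck = (48.774, -81.174) − (106.041, -23.897) = (-57.266, -57.276) km/h.
Magnitude = |(-57.266, -57.276)| = 80.994 km/h.

81.0 km/h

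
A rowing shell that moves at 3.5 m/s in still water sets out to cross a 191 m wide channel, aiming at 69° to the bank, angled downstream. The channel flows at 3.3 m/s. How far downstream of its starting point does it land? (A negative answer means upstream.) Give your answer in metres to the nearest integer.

266 m

Perpendicular speed = 3.268 m/s; crossing time = 191 / 3.268 = 58.454 s.
Net downstream speed = 4.554 m/s.
Drift = 4.554 × 58.454 = 266.216 m (downstream).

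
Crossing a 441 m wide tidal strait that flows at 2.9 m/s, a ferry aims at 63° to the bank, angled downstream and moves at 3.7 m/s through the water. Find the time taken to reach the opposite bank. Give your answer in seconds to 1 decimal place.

133.8 s

The component of the ferry's velocity perpendicular to the bank is 3.7 × sin 63° = 3.297 m/s.
The current is parallel to the bank, so it does not affect the crossing time.
Time = 441 / 3.297 = 133.769 s.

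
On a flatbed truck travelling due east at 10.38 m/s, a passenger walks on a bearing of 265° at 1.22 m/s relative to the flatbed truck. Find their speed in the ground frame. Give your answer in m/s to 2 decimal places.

9.17 m/s

Taking east as x and north as y: flatbed truck velocity = (10.380, 0.000) m/s; passenger velocity relative to flatbed truck = (-1.215, -0.106) m/s.
Velocity relative to ground = (10.380, 0.000) + (-1.215, -0.106) = (9.165, -0.106) m/s.
Speed = |(9.165, -0.106)| = 9.165 m/s.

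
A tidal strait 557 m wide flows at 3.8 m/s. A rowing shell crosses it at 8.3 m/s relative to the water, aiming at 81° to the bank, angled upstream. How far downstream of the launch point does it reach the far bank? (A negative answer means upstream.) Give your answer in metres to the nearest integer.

170 m

Perpendicular speed = 8.198 m/s; crossing time = 557 / 8.198 = 67.945 s.
Net downstream speed = 2.502 m/s.
Drift = 2.502 × 67.945 = 169.971 m (downstream).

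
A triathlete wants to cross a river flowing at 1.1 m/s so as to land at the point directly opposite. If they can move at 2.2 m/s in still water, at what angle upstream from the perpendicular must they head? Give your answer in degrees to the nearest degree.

30°

To cancel the current, the upstream component of the triathlete's velocity must equal the flow: 2.2 sin θ = 1.1.
sin θ = 1.1 / 2.2 = 0.5000.
θ = arcsin(0.5000) = 30.000°.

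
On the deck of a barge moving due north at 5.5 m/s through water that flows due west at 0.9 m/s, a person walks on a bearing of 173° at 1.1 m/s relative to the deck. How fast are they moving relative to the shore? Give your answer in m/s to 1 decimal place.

4.5 m/s

In east/north components (m/s): person relative to barge = (0.134, -1.092); barge relative to water = (0.000, 5.500); water relative to ground = (-0.900, 0.000).
Sum = (-0.766, 4.408) m/s.
Speed = |(-0.766, 4.408)| = 4.474 m/s.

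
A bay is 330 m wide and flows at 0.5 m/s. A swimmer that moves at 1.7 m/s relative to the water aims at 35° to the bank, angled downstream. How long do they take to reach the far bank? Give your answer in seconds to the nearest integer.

The component of the swimmer's velocity perpendicular to the bank is 1.7 × sin 35° = 0.975 m/s.
The current is parallel to the bank, so it does not affect the crossing time.
Time = 330 / 0.975 = 338.434 s.

338 s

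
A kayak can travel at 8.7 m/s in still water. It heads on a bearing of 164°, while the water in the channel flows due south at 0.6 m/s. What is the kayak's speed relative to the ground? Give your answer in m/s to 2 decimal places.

9.28 m/s

Taking east as x and north as y: velocity relative to the water = (2.398, -8.363) m/s; the water relative to ground = (0.000, -0.600) m/s.
Velocity relative to ground = (2.398, -8.363) + (0.000, -0.600) = (2.398, -8.963) m/s.
Speed = |(2.398, -8.963)| = 9.278 m/s.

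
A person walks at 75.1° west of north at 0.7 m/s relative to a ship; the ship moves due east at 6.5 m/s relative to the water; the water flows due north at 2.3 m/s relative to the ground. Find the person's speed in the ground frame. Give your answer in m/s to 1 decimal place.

6.3 m/s

In east/north components (m/s): person relative to ship = (-0.676, 0.180); ship relative to water = (6.500, 0.000); water relative to ground = (0.000, 2.300).
Sum = (5.824, 2.480) m/s.
Speed = |(5.824, 2.480)| = 6.330 m/s.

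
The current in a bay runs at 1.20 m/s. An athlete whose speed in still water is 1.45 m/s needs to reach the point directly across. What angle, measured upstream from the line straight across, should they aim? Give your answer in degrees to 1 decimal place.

To cancel the current, the upstream component of the athlete's velocity must equal the flow: 1.45 sin θ = 1.20.
sin θ = 1.20 / 1.45 = 0.8276.
θ = arcsin(0.8276) = 55.852°.

55.9°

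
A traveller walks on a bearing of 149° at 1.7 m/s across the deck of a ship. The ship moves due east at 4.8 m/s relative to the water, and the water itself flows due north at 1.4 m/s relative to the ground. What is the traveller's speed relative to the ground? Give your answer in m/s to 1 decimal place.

5.7 m/s

In east/north components (m/s): traveller relative to ship = (0.876, -1.457); ship relative to water = (4.800, 0.000); water relative to ground = (0.000, 1.400).
Sum = (5.676, -0.057) m/s.
Speed = |(5.676, -0.057)| = 5.676 m/s.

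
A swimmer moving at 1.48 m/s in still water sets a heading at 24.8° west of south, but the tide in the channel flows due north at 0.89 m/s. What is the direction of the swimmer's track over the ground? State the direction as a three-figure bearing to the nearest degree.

234°

Taking east as x and north as y: velocity relative to the water = (-0.621, -1.344) m/s; the water relative to ground = (0.000, 0.890) m/s.
Velocity relative to ground = (-0.621, -1.344) + (0.000, 0.890) = (-0.621, -0.454) m/s.
Bearing = atan2(-0.62, -0.45) = 233.85° clockwise from north.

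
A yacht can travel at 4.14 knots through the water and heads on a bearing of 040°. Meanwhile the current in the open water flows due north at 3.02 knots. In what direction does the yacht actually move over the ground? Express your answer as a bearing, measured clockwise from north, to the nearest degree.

023°

Taking east as x and north as y: velocity relative to the water = (2.661, 3.171) knots; the water relative to ground = (0.000, 3.020) knots.
Velocity relative to ground = (2.661, 3.171) + (0.000, 3.020) = (2.661, 6.191) knots.
Bearing = atan2(2.66, 6.19) = 23.26° clockwise from north.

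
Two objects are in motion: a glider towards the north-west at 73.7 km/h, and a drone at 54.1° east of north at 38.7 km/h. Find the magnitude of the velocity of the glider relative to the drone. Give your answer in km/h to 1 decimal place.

88.5 km/h

Taking east as x and north as y: glider velocity = (-52.114, 52.114) km/h; drone velocity = (31.349, 22.693) km/h.
Velocity of glider relative to drone = (-52.114, 52.114) − (31.349, 22.693) = (-83.462, 29.421) km/h.
Magnitude = |(-83.462, 29.421)| = 88.496 km/h.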